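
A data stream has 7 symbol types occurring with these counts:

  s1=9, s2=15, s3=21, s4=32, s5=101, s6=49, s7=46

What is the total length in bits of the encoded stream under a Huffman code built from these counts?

686

Greedily combine the two least-frequent nodes:
merge s1(9) and s2(15): 24
merge s3(21) and 24: 45
merge s4(32) and 45: 77
merge s7(46) and s6(49): 95
merge 77 and 95: 172
merge s5(101) and 172: 273
The encoded length is the sum of every internal node's weight: 24 + 45 + 77 + 95 + 172 + 273 = 686 bits.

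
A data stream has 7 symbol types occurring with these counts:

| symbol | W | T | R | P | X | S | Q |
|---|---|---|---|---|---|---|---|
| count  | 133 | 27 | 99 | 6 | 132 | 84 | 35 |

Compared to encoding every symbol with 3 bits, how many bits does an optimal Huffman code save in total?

263

Fixed-length: 3 bits × 516 symbols = 1548 bits.
Huffman merges:
combine P(6), T(27) → 33
combine 33, Q(35) → 68
combine 68, S(84) → 152
combine R(99), X(132) → 231
combine W(133), 152 → 285
combine 231, 285 → 516
Huffman total = 33 + 68 + 152 + 231 + 285 + 516 = 1285 bits.
Saving = 1548 − 1285 = 263 bits.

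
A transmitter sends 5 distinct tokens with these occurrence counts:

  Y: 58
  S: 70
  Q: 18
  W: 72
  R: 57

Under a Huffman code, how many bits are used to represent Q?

3

Build the tree from the bottom:
merge Q(18) and R(57): 75
merge Y(58) and S(70): 128
merge W(72) and 75: 147
merge 128 and 147: 275
Q's leaf is at depth 3, giving a 3-bit codeword.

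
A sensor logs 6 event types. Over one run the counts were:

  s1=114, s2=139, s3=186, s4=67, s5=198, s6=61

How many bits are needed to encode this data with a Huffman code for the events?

Greedily combine the two least-frequent nodes:
s6(61) + s4(67) → 128
s1(114) + 128 → 242
s2(139) + s3(186) → 325
s5(198) + 242 → 440
325 + 440 → 765
Each symbol's bit-cost is frequency × depth; summing gives 1900 bits (equivalently 128 + 242 + 325 + 440 + 765).

1900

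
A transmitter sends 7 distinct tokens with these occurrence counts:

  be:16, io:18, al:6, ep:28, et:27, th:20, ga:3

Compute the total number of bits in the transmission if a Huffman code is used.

Greedily combine the two least-frequent nodes:
ga(3) + al(6) → 9
9 + be(16) → 25
io(18) + th(20) → 38
25 + et(27) → 52
ep(28) + 38 → 66
52 + 66 → 118
Each symbol's bit-cost is frequency × depth; summing gives 308 bits (equivalently 9 + 25 + 38 + 52 + 66 + 118).

308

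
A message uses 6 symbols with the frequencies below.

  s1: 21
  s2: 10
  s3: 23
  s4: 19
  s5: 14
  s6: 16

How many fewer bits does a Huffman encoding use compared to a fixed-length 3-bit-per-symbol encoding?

Fixed-length: 3 bits × 103 symbols = 309 bits.
Huffman merges:
s2(10) + s5(14) → 24
s6(16) + s4(19) → 35
s1(21) + s3(23) → 44
24 + 35 → 59
44 + 59 → 103
Huffman total = 24 + 35 + 44 + 59 + 103 = 265 bits.
Saving = 309 − 265 = 44 bits.

44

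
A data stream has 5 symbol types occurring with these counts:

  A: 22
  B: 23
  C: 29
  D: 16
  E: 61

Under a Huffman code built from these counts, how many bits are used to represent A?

3

Repeatedly merge the two smallest:
D(16) + A(22) → 38
B(23) + C(29) → 52
38 + 52 → 90
E(61) + 90 → 151
A's leaf is at depth 3, giving a 3-bit codeword.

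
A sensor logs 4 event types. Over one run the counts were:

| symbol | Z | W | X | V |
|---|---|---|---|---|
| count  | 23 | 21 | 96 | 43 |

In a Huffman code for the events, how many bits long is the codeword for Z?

Repeatedly merge the two smallest:
W(21) + Z(23) → 44
V(43) + 44 → 87
87 + X(96) → 183
Z's leaf is at depth 3, giving a 3-bit codeword.

3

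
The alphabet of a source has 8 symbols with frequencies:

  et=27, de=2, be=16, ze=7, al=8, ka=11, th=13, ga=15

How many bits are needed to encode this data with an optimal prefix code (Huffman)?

279

Build the Huffman tree bottom-up:
de(2) + ze(7) → 9
al(8) + 9 → 17
ka(11) + th(13) → 24
ga(15) + be(16) → 31
17 + 24 → 41
et(27) + 31 → 58
41 + 58 → 99
Each symbol's bit-cost is frequency × depth; summing gives 279 bits (equivalently 9 + 17 + 24 + 31 + 41 + 58 + 99).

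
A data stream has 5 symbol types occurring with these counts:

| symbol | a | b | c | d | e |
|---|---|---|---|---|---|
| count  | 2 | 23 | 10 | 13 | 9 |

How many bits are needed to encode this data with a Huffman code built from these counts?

Build the Huffman tree bottom-up:
combine a(2), e(9) → 11
combine c(10), 11 → 21
combine d(13), 21 → 34
combine b(23), 34 → 57
Each symbol's bit-cost is frequency × depth; summing gives 123 bits (equivalently 11 + 21 + 34 + 57).

123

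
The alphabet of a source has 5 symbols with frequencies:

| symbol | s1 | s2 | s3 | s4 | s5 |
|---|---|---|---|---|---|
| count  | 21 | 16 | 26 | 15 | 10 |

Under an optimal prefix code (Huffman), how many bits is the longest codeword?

3

Merge the two lowest-weight nodes at each step:
merge s5(10) and s4(15): 25
merge s2(16) and s1(21): 37
merge 25 and s3(26): 51
merge 37 and 51: 88
The rarest symbols sit at the bottom; the longest codeword is 3 bits.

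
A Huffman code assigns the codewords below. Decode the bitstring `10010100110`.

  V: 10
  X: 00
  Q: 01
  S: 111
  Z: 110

VQQXZ

Read left to right; each codeword is recognised as soon as it completes (prefix code):
  10→V | 01→Q | 01→Q | 00→X | 110→Z
Decoded message: VQQXZ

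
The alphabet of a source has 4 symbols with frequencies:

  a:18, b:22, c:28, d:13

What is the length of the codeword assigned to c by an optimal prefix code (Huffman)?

2

Huffman merges, smallest pair first:
merge d(13) and a(18): 31
merge b(22) and c(28): 50
merge 31 and 50: 81
The subtree containing c is merged 2 times, so code length = 2.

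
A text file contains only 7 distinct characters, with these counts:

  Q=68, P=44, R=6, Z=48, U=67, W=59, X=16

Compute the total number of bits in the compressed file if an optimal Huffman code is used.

811

Build the Huffman tree bottom-up:
merge R(6) and X(16): 22
merge 22 and P(44): 66
merge Z(48) and W(59): 107
merge 66 and U(67): 133
merge Q(68) and 107: 175
merge 133 and 175: 308
Total encoded bits = sum of merged weights = 22 + 66 + 107 + 133 + 175 + 308 = 811.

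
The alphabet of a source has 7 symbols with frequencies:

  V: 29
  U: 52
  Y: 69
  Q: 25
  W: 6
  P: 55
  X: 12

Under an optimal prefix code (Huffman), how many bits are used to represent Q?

Huffman merges, smallest pair first:
combine W(6), X(12) → 18
combine 18, Q(25) → 43
combine V(29), 43 → 72
combine U(52), P(55) → 107
combine Y(69), 72 → 141
combine 107, 141 → 248
The subtree containing Q is merged 4 times, so code length = 4.

4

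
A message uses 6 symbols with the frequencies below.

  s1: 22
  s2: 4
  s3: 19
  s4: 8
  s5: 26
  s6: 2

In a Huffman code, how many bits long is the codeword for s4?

3

Repeatedly merge the two smallest:
s6(2) + s2(4) → 6
6 + s4(8) → 14
14 + s3(19) → 33
s1(22) + s5(26) → 48
33 + 48 → 81
The subtree containing s4 is merged 3 times, so code length = 3.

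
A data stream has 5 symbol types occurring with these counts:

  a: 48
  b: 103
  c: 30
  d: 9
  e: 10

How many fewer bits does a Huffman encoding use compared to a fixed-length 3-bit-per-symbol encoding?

Fixed-length: 3 bits × 200 symbols = 600 bits.
Huffman merges:
combine d(9), e(10) → 19
combine 19, c(30) → 49
combine a(48), 49 → 97
combine 97, b(103) → 200
Huffman total = 19 + 49 + 97 + 200 = 365 bits.
Saving = 600 − 365 = 235 bits.

235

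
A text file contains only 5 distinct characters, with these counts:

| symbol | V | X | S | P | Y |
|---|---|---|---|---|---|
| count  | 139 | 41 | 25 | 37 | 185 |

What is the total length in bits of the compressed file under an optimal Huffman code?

Greedily combine the two least-frequent nodes:
combine S(25), P(37) → 62
combine X(41), 62 → 103
combine 103, V(139) → 242
combine Y(185), 242 → 427
Each symbol's bit-cost is frequency × depth; summing gives 834 bits (equivalently 62 + 103 + 242 + 427).

834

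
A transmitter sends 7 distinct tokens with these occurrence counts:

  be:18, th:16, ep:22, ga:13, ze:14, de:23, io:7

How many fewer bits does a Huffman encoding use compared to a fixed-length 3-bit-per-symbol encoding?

Fixed-length: 3 bits × 113 symbols = 339 bits.
Huffman merges:
combine io(7), ga(13) → 20
combine ze(14), th(16) → 30
combine be(18), 20 → 38
combine ep(22), de(23) → 45
combine 30, 38 → 68
combine 45, 68 → 113
Huffman total = 20 + 30 + 38 + 45 + 68 + 113 = 314 bits.
Saving = 339 − 314 = 25 bits.

25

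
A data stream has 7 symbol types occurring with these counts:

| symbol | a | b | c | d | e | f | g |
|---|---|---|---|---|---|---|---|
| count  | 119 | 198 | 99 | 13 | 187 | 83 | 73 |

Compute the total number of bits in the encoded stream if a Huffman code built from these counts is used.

Merge the two smallest weights repeatedly:
d(13) + g(73) → 86
f(83) + 86 → 169
c(99) + a(119) → 218
169 + e(187) → 356
b(198) + 218 → 416
356 + 416 → 772
Each symbol's bit-cost is frequency × depth; summing gives 2017 bits (equivalently 86 + 169 + 218 + 356 + 416 + 772).

2017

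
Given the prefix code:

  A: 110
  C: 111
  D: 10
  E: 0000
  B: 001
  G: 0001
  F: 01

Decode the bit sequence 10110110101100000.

DAADAE

Read left to right; each codeword is recognised as soon as it completes (prefix code):
  10→D | 110→A | 110→A | 10→D | 110→A | 0000→E
Decoded message: DAADAE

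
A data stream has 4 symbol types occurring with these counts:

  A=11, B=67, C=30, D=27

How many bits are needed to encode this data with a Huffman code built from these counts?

241

Build the Huffman tree bottom-up:
A(11) + D(27) → 38
C(30) + 38 → 68
B(67) + 68 → 135
Each symbol's bit-cost is frequency × depth; summing gives 241 bits (equivalently 38 + 68 + 135).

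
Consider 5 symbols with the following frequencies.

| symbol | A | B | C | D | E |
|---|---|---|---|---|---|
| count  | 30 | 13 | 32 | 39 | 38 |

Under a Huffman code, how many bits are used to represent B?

Repeatedly merge the two smallest:
B(13) + A(30) → 43
C(32) + E(38) → 70
D(39) + 43 → 82
70 + 82 → 152
B sits 3 levels below the root, so its codeword is 3 bits.

3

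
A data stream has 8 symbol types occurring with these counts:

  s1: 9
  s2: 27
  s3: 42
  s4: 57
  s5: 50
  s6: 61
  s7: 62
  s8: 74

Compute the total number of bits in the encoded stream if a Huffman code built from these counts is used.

1108

Greedily combine the two least-frequent nodes:
s1(9) + s2(27) → 36
36 + s3(42) → 78
s5(50) + s4(57) → 107
s6(61) + s7(62) → 123
s8(74) + 78 → 152
107 + 123 → 230
152 + 230 → 382
The encoded length is the sum of every internal node's weight: 36 + 78 + 107 + 123 + 152 + 230 + 382 = 1108 bits.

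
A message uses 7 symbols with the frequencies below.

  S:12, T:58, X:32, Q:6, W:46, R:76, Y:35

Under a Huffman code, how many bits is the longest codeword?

4

Merge the two lowest-weight nodes at each step:
merge Q(6) and S(12): 18
merge 18 and X(32): 50
merge Y(35) and W(46): 81
merge 50 and T(58): 108
merge R(76) and 81: 157
merge 108 and 157: 265
The rarest symbols sit at the bottom; the longest codeword is 4 bits.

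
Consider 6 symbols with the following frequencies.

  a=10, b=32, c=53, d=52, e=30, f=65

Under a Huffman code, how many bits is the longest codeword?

Merge the two lowest-weight nodes at each step:
combine a(10), e(30) → 40
combine b(32), 40 → 72
combine d(52), c(53) → 105
combine f(65), 72 → 137
combine 105, 137 → 242
The rarest symbols sit at the bottom; the longest codeword is 4 bits.

4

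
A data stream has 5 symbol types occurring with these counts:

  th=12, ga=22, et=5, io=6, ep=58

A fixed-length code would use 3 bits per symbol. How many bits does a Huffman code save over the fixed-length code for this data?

Fixed-length: 3 bits × 103 symbols = 309 bits.
Huffman merges:
combine et(5), io(6) → 11
combine 11, th(12) → 23
combine ga(22), 23 → 45
combine 45, ep(58) → 103
Huffman total = 11 + 23 + 45 + 103 = 182 bits.
Saving = 309 − 182 = 127 bits.

127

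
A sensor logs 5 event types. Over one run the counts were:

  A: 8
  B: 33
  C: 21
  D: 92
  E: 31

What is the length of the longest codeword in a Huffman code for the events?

Merge the two lowest-weight nodes at each step:
merge A(8) and C(21): 29
merge 29 and E(31): 60
merge B(33) and 60: 93
merge D(92) and 93: 185
The first pair merged (A, C) ends up deepest, at depth 4.

4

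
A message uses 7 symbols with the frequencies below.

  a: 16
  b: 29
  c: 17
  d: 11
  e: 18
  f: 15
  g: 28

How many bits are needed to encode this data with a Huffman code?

371

Merge the two smallest weights repeatedly:
d(11) + f(15) → 26
a(16) + c(17) → 33
e(18) + 26 → 44
g(28) + b(29) → 57
33 + 44 → 77
57 + 77 → 134
The encoded length is the sum of every internal node's weight: 26 + 33 + 44 + 57 + 77 + 134 = 371 bits.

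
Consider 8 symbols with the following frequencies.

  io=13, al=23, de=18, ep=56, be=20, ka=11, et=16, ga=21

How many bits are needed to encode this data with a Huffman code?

502

Build the Huffman tree bottom-up:
merge ka(11) and io(13): 24
merge et(16) and de(18): 34
merge be(20) and ga(21): 41
merge al(23) and 24: 47
merge 34 and 41: 75
merge 47 and ep(56): 103
merge 75 and 103: 178
Total encoded bits = sum of merged weights = 24 + 34 + 41 + 47 + 75 + 103 + 178 = 502.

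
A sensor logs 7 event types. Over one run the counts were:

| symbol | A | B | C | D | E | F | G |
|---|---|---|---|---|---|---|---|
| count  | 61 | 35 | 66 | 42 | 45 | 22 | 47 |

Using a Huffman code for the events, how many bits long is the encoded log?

884

Build the Huffman tree bottom-up:
combine F(22), B(35) → 57
combine D(42), E(45) → 87
combine G(47), 57 → 104
combine A(61), C(66) → 127
combine 87, 104 → 191
combine 127, 191 → 318
Total encoded bits = sum of merged weights = 57 + 87 + 104 + 127 + 191 + 318 = 884.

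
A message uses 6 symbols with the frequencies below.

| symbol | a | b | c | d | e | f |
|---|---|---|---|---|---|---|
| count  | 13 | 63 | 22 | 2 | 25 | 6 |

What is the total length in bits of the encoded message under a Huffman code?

Build the Huffman tree bottom-up:
merge d(2) and f(6): 8
merge 8 and a(13): 21
merge 21 and c(22): 43
merge e(25) and 43: 68
merge b(63) and 68: 131
Total encoded bits = sum of merged weights = 8 + 21 + 43 + 68 + 131 = 271.

271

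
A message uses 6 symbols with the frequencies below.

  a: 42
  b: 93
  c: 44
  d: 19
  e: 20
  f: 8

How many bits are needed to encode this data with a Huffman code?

519

Build the Huffman tree bottom-up:
combine f(8), d(19) → 27
combine e(20), 27 → 47
combine a(42), c(44) → 86
combine 47, 86 → 133
combine b(93), 133 → 226
Total encoded bits = sum of merged weights = 27 + 47 + 86 + 133 + 226 = 519.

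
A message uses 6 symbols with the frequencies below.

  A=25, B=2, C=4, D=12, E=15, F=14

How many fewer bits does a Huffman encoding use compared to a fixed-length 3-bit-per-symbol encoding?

48

Fixed-length: 3 bits × 72 symbols = 216 bits.
Huffman merges:
B(2) + C(4) → 6
6 + D(12) → 18
F(14) + E(15) → 29
18 + A(25) → 43
29 + 43 → 72
Huffman total = 6 + 18 + 29 + 43 + 72 = 168 bits.
Saving = 216 − 168 = 48 bits.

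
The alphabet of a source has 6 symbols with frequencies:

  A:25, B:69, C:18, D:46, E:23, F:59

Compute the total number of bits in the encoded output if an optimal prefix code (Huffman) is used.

Greedily combine the two least-frequent nodes:
merge C(18) and E(23): 41
merge A(25) and 41: 66
merge D(46) and F(59): 105
merge 66 and B(69): 135
merge 105 and 135: 240
The encoded length is the sum of every internal node's weight: 41 + 66 + 105 + 135 + 240 = 587 bits.

587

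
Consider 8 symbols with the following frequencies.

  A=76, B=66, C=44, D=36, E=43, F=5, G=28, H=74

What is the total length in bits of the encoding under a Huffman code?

1068

Merge the two smallest weights repeatedly:
merge F(5) and G(28): 33
merge 33 and D(36): 69
merge E(43) and C(44): 87
merge B(66) and 69: 135
merge H(74) and A(76): 150
merge 87 and 135: 222
merge 150 and 222: 372
Each symbol's bit-cost is frequency × depth; summing gives 1068 bits (equivalently 33 + 69 + 87 + 135 + 150 + 222 + 372).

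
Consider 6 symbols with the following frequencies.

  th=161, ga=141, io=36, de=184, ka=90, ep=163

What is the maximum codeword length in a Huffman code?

Merge the two lowest-weight nodes at each step:
combine io(36), ka(90) → 126
combine 126, ga(141) → 267
combine th(161), ep(163) → 324
combine de(184), 267 → 451
combine 324, 451 → 775
Maximum depth reached is 4.

4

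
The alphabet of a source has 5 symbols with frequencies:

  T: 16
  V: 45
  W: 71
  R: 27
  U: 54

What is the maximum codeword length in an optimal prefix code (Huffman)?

Merge the two lowest-weight nodes at each step:
combine T(16), R(27) → 43
combine 43, V(45) → 88
combine U(54), W(71) → 125
combine 88, 125 → 213
Maximum depth reached is 3.

3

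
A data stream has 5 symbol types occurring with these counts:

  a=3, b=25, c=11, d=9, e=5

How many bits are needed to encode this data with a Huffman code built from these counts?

106

Build the Huffman tree bottom-up:
combine a(3), e(5) → 8
combine 8, d(9) → 17
combine c(11), 17 → 28
combine b(25), 28 → 53
Each symbol's bit-cost is frequency × depth; summing gives 106 bits (equivalently 8 + 17 + 28 + 53).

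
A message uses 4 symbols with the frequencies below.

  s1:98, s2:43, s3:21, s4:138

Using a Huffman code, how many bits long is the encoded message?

526

Merge the two smallest weights repeatedly:
s3(21) + s2(43) → 64
64 + s1(98) → 162
s4(138) + 162 → 300
Each symbol's bit-cost is frequency × depth; summing gives 526 bits (equivalently 64 + 162 + 300).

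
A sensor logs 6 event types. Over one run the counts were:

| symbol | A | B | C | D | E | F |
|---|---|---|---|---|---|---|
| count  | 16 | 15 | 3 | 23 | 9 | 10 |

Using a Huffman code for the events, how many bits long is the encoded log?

186

Greedily combine the two least-frequent nodes:
merge C(3) and E(9): 12
merge F(10) and 12: 22
merge B(15) and A(16): 31
merge 22 and D(23): 45
merge 31 and 45: 76
Each symbol's bit-cost is frequency × depth; summing gives 186 bits (equivalently 12 + 22 + 31 + 45 + 76).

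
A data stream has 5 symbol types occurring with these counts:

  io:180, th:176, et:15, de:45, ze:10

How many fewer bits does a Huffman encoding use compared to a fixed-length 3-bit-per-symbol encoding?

511

Fixed-length: 3 bits × 426 symbols = 1278 bits.
Huffman merges:
ze(10) + et(15) → 25
25 + de(45) → 70
70 + th(176) → 246
io(180) + 246 → 426
Huffman total = 25 + 70 + 246 + 426 = 767 bits.
Saving = 1278 − 767 = 511 bits.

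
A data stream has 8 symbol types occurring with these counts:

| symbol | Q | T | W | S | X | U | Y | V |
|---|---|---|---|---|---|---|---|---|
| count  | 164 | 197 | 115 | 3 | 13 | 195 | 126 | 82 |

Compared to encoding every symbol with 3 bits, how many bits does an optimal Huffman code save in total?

278

Fixed-length: 3 bits × 895 symbols = 2685 bits.
Huffman merges:
S(3) + X(13) → 16
16 + V(82) → 98
98 + W(115) → 213
Y(126) + Q(164) → 290
U(195) + T(197) → 392
213 + 290 → 503
392 + 503 → 895
Huffman total = 16 + 98 + 213 + 290 + 392 + 503 + 895 = 2407 bits.
Saving = 2685 − 2407 = 278 bits.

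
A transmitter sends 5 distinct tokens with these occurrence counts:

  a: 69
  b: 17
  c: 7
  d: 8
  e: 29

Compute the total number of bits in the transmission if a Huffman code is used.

238

Build the Huffman tree bottom-up:
merge c(7) and d(8): 15
merge 15 and b(17): 32
merge e(29) and 32: 61
merge 61 and a(69): 130
The encoded length is the sum of every internal node's weight: 15 + 32 + 61 + 130 = 238 bits.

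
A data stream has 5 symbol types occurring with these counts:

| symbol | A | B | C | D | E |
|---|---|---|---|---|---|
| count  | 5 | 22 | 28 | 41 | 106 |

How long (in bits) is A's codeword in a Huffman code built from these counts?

Huffman merges, smallest pair first:
combine A(5), B(22) → 27
combine 27, C(28) → 55
combine D(41), 55 → 96
combine 96, E(106) → 202
The subtree containing A is merged 4 times, so code length = 4.

4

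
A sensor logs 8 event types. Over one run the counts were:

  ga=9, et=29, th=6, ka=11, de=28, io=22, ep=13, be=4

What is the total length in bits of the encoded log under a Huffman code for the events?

Build the Huffman tree bottom-up:
merge be(4) and th(6): 10
merge ga(9) and 10: 19
merge ka(11) and ep(13): 24
merge 19 and io(22): 41
merge 24 and de(28): 52
merge et(29) and 41: 70
merge 52 and 70: 122
The encoded length is the sum of every internal node's weight: 10 + 19 + 24 + 41 + 52 + 70 + 122 = 338 bits.

338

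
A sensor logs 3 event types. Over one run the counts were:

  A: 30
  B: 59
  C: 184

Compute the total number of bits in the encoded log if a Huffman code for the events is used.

Merge the two smallest weights repeatedly:
combine A(30), B(59) → 89
combine 89, C(184) → 273
The encoded length is the sum of every internal node's weight: 89 + 273 = 362 bits.

362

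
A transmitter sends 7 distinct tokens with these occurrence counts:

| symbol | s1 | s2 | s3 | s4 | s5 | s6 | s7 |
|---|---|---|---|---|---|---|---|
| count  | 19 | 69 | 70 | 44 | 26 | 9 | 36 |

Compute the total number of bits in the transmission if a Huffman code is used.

708

Build the Huffman tree bottom-up:
s6(9) + s1(19) → 28
s5(26) + 28 → 54
s7(36) + s4(44) → 80
54 + s2(69) → 123
s3(70) + 80 → 150
123 + 150 → 273
Total encoded bits = sum of merged weights = 28 + 54 + 80 + 123 + 150 + 273 = 708.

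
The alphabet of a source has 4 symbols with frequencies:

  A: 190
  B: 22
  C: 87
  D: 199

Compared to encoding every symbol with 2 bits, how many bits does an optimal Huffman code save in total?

90

Fixed-length: 2 bits × 498 symbols = 996 bits.
Huffman merges:
combine B(22), C(87) → 109
combine 109, A(190) → 299
combine D(199), 299 → 498
Huffman total = 109 + 299 + 498 = 906 bits.
Saving = 996 − 906 = 90 bits.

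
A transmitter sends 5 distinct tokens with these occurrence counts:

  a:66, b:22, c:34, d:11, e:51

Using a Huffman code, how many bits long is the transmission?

401

Greedily combine the two least-frequent nodes:
merge d(11) and b(22): 33
merge 33 and c(34): 67
merge e(51) and a(66): 117
merge 67 and 117: 184
The encoded length is the sum of every internal node's weight: 33 + 67 + 117 + 184 = 401 bits.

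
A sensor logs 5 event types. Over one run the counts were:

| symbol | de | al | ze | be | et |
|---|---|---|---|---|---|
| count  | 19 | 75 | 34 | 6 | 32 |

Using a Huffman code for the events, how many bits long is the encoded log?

Greedily combine the two least-frequent nodes:
be(6) + de(19) → 25
25 + et(32) → 57
ze(34) + 57 → 91
al(75) + 91 → 166
The encoded length is the sum of every internal node's weight: 25 + 57 + 91 + 166 = 339 bits.

339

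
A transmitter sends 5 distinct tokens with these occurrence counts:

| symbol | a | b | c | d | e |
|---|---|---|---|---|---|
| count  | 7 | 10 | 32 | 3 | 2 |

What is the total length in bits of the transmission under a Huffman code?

Greedily combine the two least-frequent nodes:
merge e(2) and d(3): 5
merge 5 and a(7): 12
merge b(10) and 12: 22
merge 22 and c(32): 54
Total encoded bits = sum of merged weights = 5 + 12 + 22 + 54 = 93.

93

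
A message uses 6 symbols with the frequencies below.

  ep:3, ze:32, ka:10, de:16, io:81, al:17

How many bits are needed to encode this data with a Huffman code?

Greedily combine the two least-frequent nodes:
ep(3) + ka(10) → 13
13 + de(16) → 29
al(17) + 29 → 46
ze(32) + 46 → 78
78 + io(81) → 159
The encoded length is the sum of every internal node's weight: 13 + 29 + 46 + 78 + 159 = 325 bits.

325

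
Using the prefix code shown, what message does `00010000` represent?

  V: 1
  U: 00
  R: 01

URUU

Read left to right; each codeword is recognised as soon as it completes (prefix code):
  00→U | 01→R | 00→U | 00→U
Decoded message: URUU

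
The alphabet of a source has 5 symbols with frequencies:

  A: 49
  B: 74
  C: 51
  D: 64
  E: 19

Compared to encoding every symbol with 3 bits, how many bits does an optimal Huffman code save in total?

Fixed-length: 3 bits × 257 symbols = 771 bits.
Huffman merges:
merge E(19) and A(49): 68
merge C(51) and D(64): 115
merge 68 and B(74): 142
merge 115 and 142: 257
Huffman total = 68 + 115 + 142 + 257 = 582 bits.
Saving = 771 − 582 = 189 bits.

189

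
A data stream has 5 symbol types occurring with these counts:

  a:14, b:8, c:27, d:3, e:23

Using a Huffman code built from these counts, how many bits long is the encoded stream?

159

Build the Huffman tree bottom-up:
combine d(3), b(8) → 11
combine 11, a(14) → 25
combine e(23), 25 → 48
combine c(27), 48 → 75
Each symbol's bit-cost is frequency × depth; summing gives 159 bits (equivalently 11 + 25 + 48 + 75).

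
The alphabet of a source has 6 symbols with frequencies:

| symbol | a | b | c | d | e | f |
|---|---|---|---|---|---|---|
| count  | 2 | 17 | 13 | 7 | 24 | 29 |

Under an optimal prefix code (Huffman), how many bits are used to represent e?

Build the tree from the bottom:
combine a(2), d(7) → 9
combine 9, c(13) → 22
combine b(17), 22 → 39
combine e(24), f(29) → 53
combine 39, 53 → 92
The subtree containing e is merged 2 times, so code length = 2.

2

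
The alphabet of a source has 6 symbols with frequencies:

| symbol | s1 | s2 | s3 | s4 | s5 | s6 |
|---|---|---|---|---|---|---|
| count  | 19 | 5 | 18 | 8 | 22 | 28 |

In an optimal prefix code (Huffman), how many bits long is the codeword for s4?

4

Huffman merges, smallest pair first:
merge s2(5) and s4(8): 13
merge 13 and s3(18): 31
merge s1(19) and s5(22): 41
merge s6(28) and 31: 59
merge 41 and 59: 100
The subtree containing s4 is merged 4 times, so code length = 4.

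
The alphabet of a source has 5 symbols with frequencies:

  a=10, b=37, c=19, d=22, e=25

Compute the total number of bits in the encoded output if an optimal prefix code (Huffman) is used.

255

Greedily combine the two least-frequent nodes:
a(10) + c(19) → 29
d(22) + e(25) → 47
29 + b(37) → 66
47 + 66 → 113
Total encoded bits = sum of merged weights = 29 + 47 + 66 + 113 = 255.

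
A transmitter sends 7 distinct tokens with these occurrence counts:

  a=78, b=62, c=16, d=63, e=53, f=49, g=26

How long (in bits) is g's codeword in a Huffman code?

4

Repeatedly merge the two smallest:
c(16) + g(26) → 42
42 + f(49) → 91
e(53) + b(62) → 115
d(63) + a(78) → 141
91 + 115 → 206
141 + 206 → 347
g sits 4 levels below the root, so its codeword is 4 bits.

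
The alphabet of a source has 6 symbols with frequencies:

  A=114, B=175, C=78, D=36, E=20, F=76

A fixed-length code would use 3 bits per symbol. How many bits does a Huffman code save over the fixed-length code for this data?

Fixed-length: 3 bits × 499 symbols = 1497 bits.
Huffman merges:
E(20) + D(36) → 56
56 + F(76) → 132
C(78) + A(114) → 192
132 + B(175) → 307
192 + 307 → 499
Huffman total = 56 + 132 + 192 + 307 + 499 = 1186 bits.
Saving = 1497 − 1186 = 311 bits.

311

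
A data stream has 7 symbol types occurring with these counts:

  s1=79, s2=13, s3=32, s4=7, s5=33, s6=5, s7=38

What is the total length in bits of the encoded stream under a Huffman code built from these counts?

Build the Huffman tree bottom-up:
merge s6(5) and s4(7): 12
merge 12 and s2(13): 25
merge 25 and s3(32): 57
merge s5(33) and s7(38): 71
merge 57 and 71: 128
merge s1(79) and 128: 207
Each symbol's bit-cost is frequency × depth; summing gives 500 bits (equivalently 12 + 25 + 57 + 71 + 128 + 207).

500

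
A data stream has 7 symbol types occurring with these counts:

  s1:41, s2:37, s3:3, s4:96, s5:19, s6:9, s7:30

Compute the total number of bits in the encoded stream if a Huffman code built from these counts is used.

Build the Huffman tree bottom-up:
combine s3(3), s6(9) → 12
combine 12, s5(19) → 31
combine s7(30), 31 → 61
combine s2(37), s1(41) → 78
combine 61, 78 → 139
combine s4(96), 139 → 235
Total encoded bits = sum of merged weights = 12 + 31 + 61 + 78 + 139 + 235 = 556.

556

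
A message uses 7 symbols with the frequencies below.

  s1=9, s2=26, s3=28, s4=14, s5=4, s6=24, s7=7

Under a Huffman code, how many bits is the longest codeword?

5

Merge the two lowest-weight nodes at each step:
combine s5(4), s7(7) → 11
combine s1(9), 11 → 20
combine s4(14), 20 → 34
combine s6(24), s2(26) → 50
combine s3(28), 34 → 62
combine 50, 62 → 112
Maximum depth reached is 5.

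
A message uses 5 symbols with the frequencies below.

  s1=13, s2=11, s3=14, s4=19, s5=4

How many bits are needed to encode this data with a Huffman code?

137

Build the Huffman tree bottom-up:
merge s5(4) and s2(11): 15
merge s1(13) and s3(14): 27
merge 15 and s4(19): 34
merge 27 and 34: 61
Total encoded bits = sum of merged weights = 15 + 27 + 34 + 61 = 137.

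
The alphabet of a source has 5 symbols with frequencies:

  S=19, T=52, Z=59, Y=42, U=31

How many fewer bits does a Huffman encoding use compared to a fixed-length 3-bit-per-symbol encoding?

153

Fixed-length: 3 bits × 203 symbols = 609 bits.
Huffman merges:
merge S(19) and U(31): 50
merge Y(42) and 50: 92
merge T(52) and Z(59): 111
merge 92 and 111: 203
Huffman total = 50 + 92 + 111 + 203 = 456 bits.
Saving = 609 − 456 = 153 bits.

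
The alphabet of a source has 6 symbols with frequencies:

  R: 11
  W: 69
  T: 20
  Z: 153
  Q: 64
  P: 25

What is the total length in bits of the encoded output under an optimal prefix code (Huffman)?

738

Greedily combine the two least-frequent nodes:
merge R(11) and T(20): 31
merge P(25) and 31: 56
merge 56 and Q(64): 120
merge W(69) and 120: 189
merge Z(153) and 189: 342
Total encoded bits = sum of merged weights = 31 + 56 + 120 + 189 + 342 = 738.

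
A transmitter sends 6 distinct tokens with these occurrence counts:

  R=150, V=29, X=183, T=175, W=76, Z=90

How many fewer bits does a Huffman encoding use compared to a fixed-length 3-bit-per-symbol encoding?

Fixed-length: 3 bits × 703 symbols = 2109 bits.
Huffman merges:
V(29) + W(76) → 105
Z(90) + 105 → 195
R(150) + T(175) → 325
X(183) + 195 → 378
325 + 378 → 703
Huffman total = 105 + 195 + 325 + 378 + 703 = 1706 bits.
Saving = 2109 − 1706 = 403 bits.

403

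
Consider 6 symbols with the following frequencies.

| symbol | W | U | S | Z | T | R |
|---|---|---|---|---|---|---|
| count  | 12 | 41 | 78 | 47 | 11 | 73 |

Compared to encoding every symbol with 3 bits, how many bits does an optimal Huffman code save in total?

Fixed-length: 3 bits × 262 symbols = 786 bits.
Huffman merges:
merge T(11) and W(12): 23
merge 23 and U(41): 64
merge Z(47) and 64: 111
merge R(73) and S(78): 151
merge 111 and 151: 262
Huffman total = 23 + 64 + 111 + 151 + 262 = 611 bits.
Saving = 786 − 611 = 175 bits.

175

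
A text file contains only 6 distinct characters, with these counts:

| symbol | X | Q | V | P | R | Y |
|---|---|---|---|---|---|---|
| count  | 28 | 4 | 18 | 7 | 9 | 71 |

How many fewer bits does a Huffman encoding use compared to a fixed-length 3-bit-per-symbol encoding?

Fixed-length: 3 bits × 137 symbols = 411 bits.
Huffman merges:
combine Q(4), P(7) → 11
combine R(9), 11 → 20
combine V(18), 20 → 38
combine X(28), 38 → 66
combine 66, Y(71) → 137
Huffman total = 11 + 20 + 38 + 66 + 137 = 272 bits.
Saving = 411 − 272 = 139 bits.

139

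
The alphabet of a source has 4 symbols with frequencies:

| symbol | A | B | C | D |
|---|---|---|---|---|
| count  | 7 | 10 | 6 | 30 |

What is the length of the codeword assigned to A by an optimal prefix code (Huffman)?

3

Build the tree from the bottom:
merge C(6) and A(7): 13
merge B(10) and 13: 23
merge 23 and D(30): 53
The subtree containing A is merged 3 times, so code length = 3.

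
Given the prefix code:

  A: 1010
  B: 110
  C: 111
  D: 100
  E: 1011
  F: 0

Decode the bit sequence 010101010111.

FAAC

Read left to right; each codeword is recognised as soon as it completes (prefix code):
  0→F | 1010→A | 1010→A | 111→C
Decoded message: FAAC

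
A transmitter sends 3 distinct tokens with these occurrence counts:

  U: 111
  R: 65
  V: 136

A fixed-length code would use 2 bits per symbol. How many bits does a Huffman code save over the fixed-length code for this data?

136

Fixed-length: 2 bits × 312 symbols = 624 bits.
Huffman merges:
combine R(65), U(111) → 176
combine V(136), 176 → 312
Huffman total = 176 + 312 = 488 bits.
Saving = 624 − 488 = 136 bits.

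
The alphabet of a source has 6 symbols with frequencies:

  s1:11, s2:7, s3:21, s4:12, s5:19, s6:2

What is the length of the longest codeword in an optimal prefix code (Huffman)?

Merge the two lowest-weight nodes at each step:
s6(2) + s2(7) → 9
9 + s1(11) → 20
s4(12) + s5(19) → 31
20 + s3(21) → 41
31 + 41 → 72
Maximum depth reached is 4.

4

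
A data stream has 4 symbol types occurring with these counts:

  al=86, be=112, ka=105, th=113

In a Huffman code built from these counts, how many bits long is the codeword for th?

2

Repeatedly merge the two smallest:
merge al(86) and ka(105): 191
merge be(112) and th(113): 225
merge 191 and 225: 416
The subtree containing th is merged 2 times, so code length = 2.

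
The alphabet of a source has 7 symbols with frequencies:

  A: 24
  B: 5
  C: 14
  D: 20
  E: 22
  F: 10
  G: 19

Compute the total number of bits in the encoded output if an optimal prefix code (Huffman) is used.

311

Greedily combine the two least-frequent nodes:
B(5) + F(10) → 15
C(14) + 15 → 29
G(19) + D(20) → 39
E(22) + A(24) → 46
29 + 39 → 68
46 + 68 → 114
Total encoded bits = sum of merged weights = 15 + 29 + 39 + 46 + 68 + 114 = 311.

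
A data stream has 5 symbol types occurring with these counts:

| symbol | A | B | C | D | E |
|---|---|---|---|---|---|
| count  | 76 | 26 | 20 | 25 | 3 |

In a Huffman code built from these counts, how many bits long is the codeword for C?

4

Build the tree from the bottom:
E(3) + C(20) → 23
23 + D(25) → 48
B(26) + 48 → 74
74 + A(76) → 150
C's leaf is at depth 4, giving a 4-bit codeword.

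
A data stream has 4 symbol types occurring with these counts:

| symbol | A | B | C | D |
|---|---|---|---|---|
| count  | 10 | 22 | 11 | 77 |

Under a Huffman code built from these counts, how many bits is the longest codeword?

3

Merge the two lowest-weight nodes at each step:
combine A(10), C(11) → 21
combine 21, B(22) → 43
combine 43, D(77) → 120
Maximum depth reached is 3.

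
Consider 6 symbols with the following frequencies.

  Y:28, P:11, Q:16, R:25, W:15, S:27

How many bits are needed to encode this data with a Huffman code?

Merge the two smallest weights repeatedly:
combine P(11), W(15) → 26
combine Q(16), R(25) → 41
combine 26, S(27) → 53
combine Y(28), 41 → 69
combine 53, 69 → 122
Total encoded bits = sum of merged weights = 26 + 41 + 53 + 69 + 122 = 311.

311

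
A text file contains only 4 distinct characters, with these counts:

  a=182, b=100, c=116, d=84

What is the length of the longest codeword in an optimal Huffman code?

Merge the two lowest-weight nodes at each step:
d(84) + b(100) → 184
c(116) + a(182) → 298
184 + 298 → 482
Maximum depth reached is 2.

2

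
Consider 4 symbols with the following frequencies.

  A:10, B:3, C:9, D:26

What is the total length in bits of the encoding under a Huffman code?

Build the Huffman tree bottom-up:
combine B(3), C(9) → 12
combine A(10), 12 → 22
combine 22, D(26) → 48
Total encoded bits = sum of merged weights = 12 + 22 + 48 = 82.

82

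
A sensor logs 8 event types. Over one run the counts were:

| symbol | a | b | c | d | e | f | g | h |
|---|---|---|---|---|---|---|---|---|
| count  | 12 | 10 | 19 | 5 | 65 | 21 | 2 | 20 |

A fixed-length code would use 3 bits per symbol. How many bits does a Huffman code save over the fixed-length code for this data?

Fixed-length: 3 bits × 154 symbols = 462 bits.
Huffman merges:
g(2) + d(5) → 7
7 + b(10) → 17
a(12) + 17 → 29
c(19) + h(20) → 39
f(21) + 29 → 50
39 + 50 → 89
e(65) + 89 → 154
Huffman total = 7 + 17 + 29 + 39 + 50 + 89 + 154 = 385 bits.
Saving = 462 − 385 = 77 bits.

77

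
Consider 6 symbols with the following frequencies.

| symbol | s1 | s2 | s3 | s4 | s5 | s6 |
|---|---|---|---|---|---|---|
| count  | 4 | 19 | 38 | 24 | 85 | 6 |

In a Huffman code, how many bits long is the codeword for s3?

Build the tree from the bottom:
combine s1(4), s6(6) → 10
combine 10, s2(19) → 29
combine s4(24), 29 → 53
combine s3(38), 53 → 91
combine s5(85), 91 → 176
The subtree containing s3 is merged 2 times, so code length = 2.

2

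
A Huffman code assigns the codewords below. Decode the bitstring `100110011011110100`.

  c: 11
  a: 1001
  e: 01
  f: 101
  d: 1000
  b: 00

Read left to right; each codeword is recognised as soon as it completes (prefix code):
  1001→a | 1001→a | 101→f | 11→c | 101→f | 00→b
Decoded message: aafcfb

aafcfb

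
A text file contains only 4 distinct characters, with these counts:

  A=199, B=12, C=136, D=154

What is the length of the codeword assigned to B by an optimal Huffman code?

Repeatedly merge the two smallest:
combine B(12), C(136) → 148
combine 148, D(154) → 302
combine A(199), 302 → 501
The subtree containing B is merged 3 times, so code length = 3.

3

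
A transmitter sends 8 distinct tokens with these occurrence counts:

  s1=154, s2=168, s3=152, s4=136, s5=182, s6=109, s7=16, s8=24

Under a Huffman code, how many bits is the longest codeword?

Merge the two lowest-weight nodes at each step:
combine s7(16), s8(24) → 40
combine 40, s6(109) → 149
combine s4(136), 149 → 285
combine s3(152), s1(154) → 306
combine s2(168), s5(182) → 350
combine 285, 306 → 591
combine 350, 591 → 941
The rarest symbols sit at the bottom; the longest codeword is 5 bits.

5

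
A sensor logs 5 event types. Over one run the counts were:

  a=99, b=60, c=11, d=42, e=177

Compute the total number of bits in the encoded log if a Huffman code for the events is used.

Build the Huffman tree bottom-up:
merge c(11) and d(42): 53
merge 53 and b(60): 113
merge a(99) and 113: 212
merge e(177) and 212: 389
The encoded length is the sum of every internal node's weight: 53 + 113 + 212 + 389 = 767 bits.

767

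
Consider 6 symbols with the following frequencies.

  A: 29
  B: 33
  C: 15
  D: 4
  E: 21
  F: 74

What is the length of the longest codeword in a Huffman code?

4

Merge the two lowest-weight nodes at each step:
D(4) + C(15) → 19
19 + E(21) → 40
A(29) + B(33) → 62
40 + 62 → 102
F(74) + 102 → 176
The rarest symbols sit at the bottom; the longest codeword is 4 bits.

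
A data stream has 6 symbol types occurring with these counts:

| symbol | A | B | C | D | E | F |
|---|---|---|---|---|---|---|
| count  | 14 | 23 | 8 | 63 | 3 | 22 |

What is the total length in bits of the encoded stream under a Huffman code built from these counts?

284

Greedily combine the two least-frequent nodes:
E(3) + C(8) → 11
11 + A(14) → 25
F(22) + B(23) → 45
25 + 45 → 70
D(63) + 70 → 133
Total encoded bits = sum of merged weights = 11 + 25 + 45 + 70 + 133 = 284.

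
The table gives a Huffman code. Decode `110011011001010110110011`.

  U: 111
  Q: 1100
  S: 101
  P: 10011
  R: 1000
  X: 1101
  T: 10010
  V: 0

Read left to right; each codeword is recognised as soon as it completes (prefix code):
  1100→Q | 1101→X | 10010→T | 101→S | 101→S | 10011→P
Decoded message: QXTSSP

QXTSSP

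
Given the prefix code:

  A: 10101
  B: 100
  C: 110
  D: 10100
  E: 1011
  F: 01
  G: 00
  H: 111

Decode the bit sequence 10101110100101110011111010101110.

Read left to right; each codeword is recognised as soon as it completes (prefix code):
  10101→A | 110→C | 100→B | 1011→E | 100→B | 111→H | 110→C | 10101→A | 110→C
Decoded message: ACBEBHCAC

ACBEBHCAC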